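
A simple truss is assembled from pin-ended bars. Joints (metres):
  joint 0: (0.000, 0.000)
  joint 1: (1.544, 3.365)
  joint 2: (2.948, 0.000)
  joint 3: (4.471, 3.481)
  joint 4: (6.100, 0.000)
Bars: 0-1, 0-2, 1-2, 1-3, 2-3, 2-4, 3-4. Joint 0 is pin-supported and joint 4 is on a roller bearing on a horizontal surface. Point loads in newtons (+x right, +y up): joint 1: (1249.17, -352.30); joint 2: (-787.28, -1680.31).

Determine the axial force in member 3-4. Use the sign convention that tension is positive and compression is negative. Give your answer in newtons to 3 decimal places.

N=5 nodes, M=7 members, R=3 reactions → 2N=10, M+R=10
member 0 (0-1): L=3.7023, (cx,cy)=(0.4170,0.9089)
member 1 (0-2): L=2.9480, (cx,cy)=(1.0000,0.0000)
member 2 (1-2): L=3.6462, (cx,cy)=(0.3851,-0.9229)
member 3 (1-3): L=2.9293, (cx,cy)=(0.9992,0.0396)
member 4 (2-3): L=3.7996, (cx,cy)=(0.4008,0.9162)
member 5 (2-4): L=3.1520, (cx,cy)=(1.0000,0.0000)
member 6 (3-4): L=3.8433, (cx,cy)=(0.4239,-0.9057)
solve A·x = −loads:
  F[0-1] = -486.6247 N (compression)
  F[0-2] = +664.8300 N (tension)
  F[1-2] = +34.5784 N (tension)
  F[1-3] = -1466.5753 N (compression)
  F[2-3] = +1799.2639 N (tension)
  F[2-4] = +744.2212 N (tension)
  F[3-4] = -1755.8440 N (compression)
  Rx@0 = -461.8900 N
  Ry@0 = +442.2883 N
  Ry@4 = +1590.3217 N

-1755.844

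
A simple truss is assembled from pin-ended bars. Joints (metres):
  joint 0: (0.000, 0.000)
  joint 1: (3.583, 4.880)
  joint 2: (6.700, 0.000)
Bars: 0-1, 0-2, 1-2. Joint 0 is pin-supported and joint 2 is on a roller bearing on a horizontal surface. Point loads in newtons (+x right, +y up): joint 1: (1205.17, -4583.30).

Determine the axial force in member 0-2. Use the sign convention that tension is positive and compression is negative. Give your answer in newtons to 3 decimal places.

2126.225

N=3 nodes, M=3 members, R=3 reactions → 2N=6, M+R=6
member 0 (0-1): L=6.0541, (cx,cy)=(0.5918,0.8061)
member 1 (0-2): L=6.7000, (cx,cy)=(1.0000,0.0000)
member 2 (1-2): L=5.7905, (cx,cy)=(0.5383,-0.8428)
solve A·x = −loads:
  F[0-1] = -1556.2857 N (compression)
  F[0-2] = +2126.2250 N (tension)
  F[1-2] = -3949.9335 N (compression)
  Rx@0 = -1205.1700 N
  Ry@0 = +1254.4651 N
  Ry@2 = +3328.8349 N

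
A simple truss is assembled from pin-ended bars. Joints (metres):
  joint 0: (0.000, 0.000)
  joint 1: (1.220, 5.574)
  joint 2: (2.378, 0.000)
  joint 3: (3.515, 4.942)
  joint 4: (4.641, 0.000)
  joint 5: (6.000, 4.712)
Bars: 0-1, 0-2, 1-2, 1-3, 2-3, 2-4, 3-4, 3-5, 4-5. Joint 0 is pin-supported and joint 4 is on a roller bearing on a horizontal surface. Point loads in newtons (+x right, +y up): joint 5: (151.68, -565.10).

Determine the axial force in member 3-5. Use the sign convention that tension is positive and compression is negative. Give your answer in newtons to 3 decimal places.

N=6 nodes, M=9 members, R=3 reactions → 2N=12, M+R=12
member 0 (0-1): L=5.7060, (cx,cy)=(0.2138,0.9769)
member 1 (0-2): L=2.3780, (cx,cy)=(1.0000,0.0000)
member 2 (1-2): L=5.6930, (cx,cy)=(0.2034,-0.9791)
member 3 (1-3): L=2.3804, (cx,cy)=(0.9641,-0.2655)
member 4 (2-3): L=5.0711, (cx,cy)=(0.2242,0.9745)
member 5 (2-4): L=2.2630, (cx,cy)=(1.0000,0.0000)
member 6 (3-4): L=5.0687, (cx,cy)=(0.2221,-0.9750)
member 7 (3-5): L=2.4956, (cx,cy)=(0.9957,-0.0922)
member 8 (4-5): L=4.9041, (cx,cy)=(0.2771,0.9608)
solve A·x = −loads:
  F[0-1] = +327.0386 N (tension)
  F[0-2] = +81.7553 N (tension)
  F[1-2] = -366.9583 N (compression)
  F[1-3] = +149.9481 N (tension)
  F[2-3] = +368.6729 N (tension)
  F[2-4] = -75.5473 N (compression)
  F[3-4] = -356.7566 N (compression)
  F[3-5] = +307.7906 N (tension)
  F[4-5] = -558.6109 N (compression)
  Rx@0 = -151.6800 N
  Ry@0 = -319.4758 N
  Ry@4 = +884.5758 N

307.791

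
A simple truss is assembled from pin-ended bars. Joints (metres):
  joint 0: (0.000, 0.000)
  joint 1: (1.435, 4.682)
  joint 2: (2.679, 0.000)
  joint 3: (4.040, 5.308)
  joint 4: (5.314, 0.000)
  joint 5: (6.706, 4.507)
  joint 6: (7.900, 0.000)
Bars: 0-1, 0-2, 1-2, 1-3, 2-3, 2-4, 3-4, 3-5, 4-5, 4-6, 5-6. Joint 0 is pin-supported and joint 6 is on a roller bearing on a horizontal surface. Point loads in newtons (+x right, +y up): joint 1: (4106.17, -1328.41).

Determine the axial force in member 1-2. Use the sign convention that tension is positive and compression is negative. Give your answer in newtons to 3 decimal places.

-3464.805

N=7 nodes, M=11 members, R=3 reactions → 2N=14, M+R=14
member 0 (0-1): L=4.8970, (cx,cy)=(0.2930,0.9561)
member 1 (0-2): L=2.6790, (cx,cy)=(1.0000,0.0000)
member 2 (1-2): L=4.8444, (cx,cy)=(0.2568,-0.9665)
member 3 (1-3): L=2.6792, (cx,cy)=(0.9723,0.2337)
member 4 (2-3): L=5.4797, (cx,cy)=(0.2484,0.9687)
member 5 (2-4): L=2.6350, (cx,cy)=(1.0000,0.0000)
member 6 (3-4): L=5.4587, (cx,cy)=(0.2334,-0.9724)
member 7 (3-5): L=2.7837, (cx,cy)=(0.9577,-0.2877)
member 8 (4-5): L=4.7171, (cx,cy)=(0.2951,0.9555)
member 9 (4-6): L=2.5860, (cx,cy)=(1.0000,0.0000)
member 10 (5-6): L=4.6625, (cx,cy)=(0.2561,-0.9667)
solve A·x = −loads:
  F[0-1] = +1408.2671 N (tension)
  F[0-2] = +3693.4940 N (tension)
  F[1-2] = -3464.8047 N (compression)
  F[1-3] = -2883.5899 N (compression)
  F[2-3] = +3456.9446 N (tension)
  F[2-4] = +1945.1660 N (tension)
  F[3-4] = -2316.8745 N (compression)
  F[3-5] = -1466.4582 N (compression)
  F[4-5] = +2357.8964 N (tension)
  F[4-6] = +708.6259 N (tension)
  F[5-6] = -2767.1287 N (compression)
  Rx@0 = -4106.1700 N
  Ry@0 = -1346.4452 N
  Ry@6 = +2674.8552 N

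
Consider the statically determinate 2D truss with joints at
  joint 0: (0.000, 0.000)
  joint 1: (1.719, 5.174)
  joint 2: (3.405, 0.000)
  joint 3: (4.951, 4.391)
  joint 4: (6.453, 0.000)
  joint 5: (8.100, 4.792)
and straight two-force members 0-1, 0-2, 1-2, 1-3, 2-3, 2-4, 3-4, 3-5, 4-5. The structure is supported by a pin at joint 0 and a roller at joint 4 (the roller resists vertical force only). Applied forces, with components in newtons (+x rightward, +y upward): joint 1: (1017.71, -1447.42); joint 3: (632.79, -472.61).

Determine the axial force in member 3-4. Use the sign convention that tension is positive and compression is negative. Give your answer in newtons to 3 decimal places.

-2108.239

N=6 nodes, M=9 members, R=3 reactions → 2N=12, M+R=12
member 0 (0-1): L=5.4521, (cx,cy)=(0.3153,0.9490)
member 1 (0-2): L=3.4050, (cx,cy)=(1.0000,0.0000)
member 2 (1-2): L=5.4418, (cx,cy)=(0.3098,-0.9508)
member 3 (1-3): L=3.3255, (cx,cy)=(0.9719,-0.2355)
member 4 (2-3): L=4.6552, (cx,cy)=(0.3321,0.9432)
member 5 (2-4): L=3.0480, (cx,cy)=(1.0000,0.0000)
member 6 (3-4): L=4.6408, (cx,cy)=(0.3237,-0.9462)
member 7 (3-5): L=3.1744, (cx,cy)=(0.9920,0.1263)
member 8 (4-5): L=5.0671, (cx,cy)=(0.3250,0.9457)
solve A·x = −loads:
  F[0-1] = +78.7519 N (tension)
  F[0-2] = +1625.6701 N (tension)
  F[1-2] = -1463.4762 N (compression)
  F[1-3] = -555.0630 N (compression)
  F[2-3] = +1475.1896 N (tension)
  F[2-4] = +682.3360 N (tension)
  F[3-4] = -2108.2387 N (compression)
  F[3-5] = +0.0000 N (tension)
  F[4-5] = -0.0000 N (compression)
  Rx@0 = -1650.5000 N
  Ry@0 = -74.7352 N
  Ry@4 = +1994.7652 N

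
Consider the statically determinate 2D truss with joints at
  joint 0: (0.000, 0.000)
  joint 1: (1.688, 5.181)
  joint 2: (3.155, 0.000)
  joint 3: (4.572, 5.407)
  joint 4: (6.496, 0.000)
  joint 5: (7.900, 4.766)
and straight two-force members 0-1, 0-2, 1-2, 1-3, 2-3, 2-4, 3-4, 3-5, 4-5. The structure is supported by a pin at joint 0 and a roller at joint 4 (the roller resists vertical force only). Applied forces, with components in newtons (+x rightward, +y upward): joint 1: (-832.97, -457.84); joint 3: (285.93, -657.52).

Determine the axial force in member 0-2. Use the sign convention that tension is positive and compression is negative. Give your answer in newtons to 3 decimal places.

N=6 nodes, M=9 members, R=3 reactions → 2N=12, M+R=12
member 0 (0-1): L=5.4490, (cx,cy)=(0.3098,0.9508)
member 1 (0-2): L=3.1550, (cx,cy)=(1.0000,0.0000)
member 2 (1-2): L=5.3847, (cx,cy)=(0.2724,-0.9622)
member 3 (1-3): L=2.8928, (cx,cy)=(0.9969,0.0781)
member 4 (2-3): L=5.5896, (cx,cy)=(0.2535,0.9673)
member 5 (2-4): L=3.3410, (cx,cy)=(1.0000,0.0000)
member 6 (3-4): L=5.7391, (cx,cy)=(0.3352,-0.9421)
member 7 (3-5): L=3.3892, (cx,cy)=(0.9820,-0.1891)
member 8 (4-5): L=4.9685, (cx,cy)=(0.2826,0.9592)
solve A·x = −loads:
  F[0-1] = -1009.6341 N (compression)
  F[0-2] = -234.2766 N (compression)
  F[1-2] = +551.9895 N (tension)
  F[1-3] = +370.9567 N (tension)
  F[2-3] = -549.0447 N (compression)
  F[2-4] = +55.2936 N (tension)
  F[3-4] = -164.9358 N (compression)
  F[3-5] = +0.0000 N (tension)
  F[4-5] = -0.0000 N (compression)
  Rx@0 = +547.0400 N
  Ry@0 = +959.9688 N
  Ry@4 = +155.3912 N

-234.277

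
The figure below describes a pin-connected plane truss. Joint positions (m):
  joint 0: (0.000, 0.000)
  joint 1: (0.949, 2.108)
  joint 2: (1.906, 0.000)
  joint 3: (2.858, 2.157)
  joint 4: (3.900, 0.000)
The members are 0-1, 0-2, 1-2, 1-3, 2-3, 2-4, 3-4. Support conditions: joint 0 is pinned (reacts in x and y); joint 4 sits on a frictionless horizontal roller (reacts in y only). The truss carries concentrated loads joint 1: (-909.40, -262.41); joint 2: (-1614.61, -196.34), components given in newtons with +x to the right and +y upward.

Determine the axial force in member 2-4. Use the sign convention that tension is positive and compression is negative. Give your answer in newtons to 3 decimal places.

N=5 nodes, M=7 members, R=3 reactions → 2N=10, M+R=10
member 0 (0-1): L=2.3118, (cx,cy)=(0.4105,0.9119)
member 1 (0-2): L=1.9060, (cx,cy)=(1.0000,0.0000)
member 2 (1-2): L=2.3151, (cx,cy)=(0.4134,-0.9106)
member 3 (1-3): L=1.9096, (cx,cy)=(0.9997,0.0257)
member 4 (2-3): L=2.3577, (cx,cy)=(0.4038,0.9149)
member 5 (2-4): L=1.9940, (cx,cy)=(1.0000,0.0000)
member 6 (3-4): L=2.3955, (cx,cy)=(0.4350,-0.9004)
solve A·x = −loads:
  F[0-1] = -866.8954 N (compression)
  F[0-2] = -2168.1420 N (compression)
  F[1-2] = +588.6892 N (tension)
  F[1-3] = +310.2820 N (tension)
  F[2-3] = -371.3102 N (compression)
  F[2-4] = -160.2537 N (compression)
  F[3-4] = +368.4141 N (tension)
  Rx@0 = +2524.0100 N
  Ry@0 = +790.4844 N
  Ry@4 = -331.7344 N

-160.254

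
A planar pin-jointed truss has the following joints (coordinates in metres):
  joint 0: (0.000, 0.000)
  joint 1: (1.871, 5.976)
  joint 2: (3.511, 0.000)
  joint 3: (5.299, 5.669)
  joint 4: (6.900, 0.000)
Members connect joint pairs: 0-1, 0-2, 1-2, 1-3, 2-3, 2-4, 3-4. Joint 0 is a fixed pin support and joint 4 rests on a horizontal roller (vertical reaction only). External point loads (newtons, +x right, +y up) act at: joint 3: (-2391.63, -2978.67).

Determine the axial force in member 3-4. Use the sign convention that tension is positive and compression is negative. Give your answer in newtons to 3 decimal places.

N=5 nodes, M=7 members, R=3 reactions → 2N=10, M+R=10
member 0 (0-1): L=6.2620, (cx,cy)=(0.2988,0.9543)
member 1 (0-2): L=3.5110, (cx,cy)=(1.0000,0.0000)
member 2 (1-2): L=6.1969, (cx,cy)=(0.2646,-0.9643)
member 3 (1-3): L=3.4417, (cx,cy)=(0.9960,-0.0892)
member 4 (2-3): L=5.9443, (cx,cy)=(0.3008,0.9537)
member 5 (2-4): L=3.3890, (cx,cy)=(1.0000,0.0000)
member 6 (3-4): L=5.8907, (cx,cy)=(0.2718,-0.9624)
solve A·x = −loads:
  F[0-1] = -2783.2227 N (compression)
  F[0-2] = -1560.0472 N (compression)
  F[1-2] = +2902.8610 N (tension)
  F[1-3] = -1606.2172 N (compression)
  F[2-3] = -2935.2964 N (compression)
  F[2-4] = +91.1016 N (tension)
  F[3-4] = -335.2003 N (compression)
  Rx@0 = +2391.6300 N
  Ry@0 = +2656.0871 N
  Ry@4 = +322.5829 N

-335.200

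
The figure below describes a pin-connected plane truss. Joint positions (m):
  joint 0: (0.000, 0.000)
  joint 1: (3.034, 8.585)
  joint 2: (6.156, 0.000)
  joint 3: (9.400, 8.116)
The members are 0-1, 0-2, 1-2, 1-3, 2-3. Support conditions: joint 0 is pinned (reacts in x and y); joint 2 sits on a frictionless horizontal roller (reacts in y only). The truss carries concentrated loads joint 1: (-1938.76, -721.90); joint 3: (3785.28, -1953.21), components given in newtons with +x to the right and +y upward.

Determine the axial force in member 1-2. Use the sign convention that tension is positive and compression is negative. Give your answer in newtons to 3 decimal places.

-4254.746

N=4 nodes, M=5 members, R=3 reactions → 2N=8, M+R=8
member 0 (0-1): L=9.1053, (cx,cy)=(0.3332,0.9429)
member 1 (0-2): L=6.1560, (cx,cy)=(1.0000,0.0000)
member 2 (1-2): L=9.1350, (cx,cy)=(0.3418,-0.9398)
member 3 (1-3): L=6.3833, (cx,cy)=(0.9973,-0.0735)
member 4 (2-3): L=8.7403, (cx,cy)=(0.3712,0.9286)
solve A·x = −loads:
  F[0-1] = +3128.6864 N (tension)
  F[0-2] = +804.0081 N (tension)
  F[1-2] = -4254.7462 N (compression)
  F[1-3] = +4447.3972 N (tension)
  F[2-3] = -1751.5553 N (compression)
  Rx@0 = -1846.5200 N
  Ry@0 = -2949.8894 N
  Ry@2 = +5624.9994 N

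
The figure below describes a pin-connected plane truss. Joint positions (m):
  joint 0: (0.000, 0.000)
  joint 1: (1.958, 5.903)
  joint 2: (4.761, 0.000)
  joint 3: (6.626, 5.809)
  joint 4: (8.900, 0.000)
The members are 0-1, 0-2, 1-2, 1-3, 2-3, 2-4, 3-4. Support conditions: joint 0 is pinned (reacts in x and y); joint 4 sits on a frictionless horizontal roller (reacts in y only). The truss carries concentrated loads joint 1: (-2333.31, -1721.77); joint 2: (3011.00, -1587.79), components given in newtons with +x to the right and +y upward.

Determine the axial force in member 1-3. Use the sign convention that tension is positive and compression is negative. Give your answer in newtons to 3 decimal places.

N=5 nodes, M=7 members, R=3 reactions → 2N=10, M+R=10
member 0 (0-1): L=6.2193, (cx,cy)=(0.3148,0.9491)
member 1 (0-2): L=4.7610, (cx,cy)=(1.0000,0.0000)
member 2 (1-2): L=6.5347, (cx,cy)=(0.4289,-0.9033)
member 3 (1-3): L=4.6689, (cx,cy)=(0.9998,-0.0201)
member 4 (2-3): L=6.1010, (cx,cy)=(0.3057,0.9521)
member 5 (2-4): L=4.1390, (cx,cy)=(1.0000,0.0000)
member 6 (3-4): L=6.2382, (cx,cy)=(0.3645,-0.9312)
solve A·x = −loads:
  F[0-1] = -3823.4053 N (compression)
  F[0-2] = +1881.4071 N (tension)
  F[1-2] = +2106.2636 N (tension)
  F[1-3] = +226.1752 N (tension)
  F[2-3] = -330.6956 N (compression)
  F[2-4] = -125.0405 N (compression)
  F[3-4] = +343.0219 N (tension)
  Rx@0 = -677.6900 N
  Ry@0 = +3628.9797 N
  Ry@4 = -319.4197 N

226.175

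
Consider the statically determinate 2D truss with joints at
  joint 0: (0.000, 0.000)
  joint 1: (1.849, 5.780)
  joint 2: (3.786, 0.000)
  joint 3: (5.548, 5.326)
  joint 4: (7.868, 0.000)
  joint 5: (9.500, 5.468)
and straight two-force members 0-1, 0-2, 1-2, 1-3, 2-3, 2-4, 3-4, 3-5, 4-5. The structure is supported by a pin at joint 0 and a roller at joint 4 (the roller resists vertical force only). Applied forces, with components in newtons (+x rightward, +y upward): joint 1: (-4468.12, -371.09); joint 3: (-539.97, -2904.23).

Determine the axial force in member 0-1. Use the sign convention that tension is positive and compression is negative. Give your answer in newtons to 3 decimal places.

-5027.159

N=6 nodes, M=9 members, R=3 reactions → 2N=12, M+R=12
member 0 (0-1): L=6.0685, (cx,cy)=(0.3047,0.9525)
member 1 (0-2): L=3.7860, (cx,cy)=(1.0000,0.0000)
member 2 (1-2): L=6.0959, (cx,cy)=(0.3178,-0.9482)
member 3 (1-3): L=3.7268, (cx,cy)=(0.9926,-0.1218)
member 4 (2-3): L=5.6099, (cx,cy)=(0.3141,0.9494)
member 5 (2-4): L=4.0820, (cx,cy)=(1.0000,0.0000)
member 6 (3-4): L=5.8094, (cx,cy)=(0.3994,-0.9168)
member 7 (3-5): L=3.9546, (cx,cy)=(0.9994,0.0359)
member 8 (4-5): L=5.7064, (cx,cy)=(0.2860,0.9582)
solve A·x = −loads:
  F[0-1] = -5027.1585 N (compression)
  F[0-2] = -3476.3850 N (compression)
  F[1-2] = +4461.8947 N (tension)
  F[1-3] = +1530.0304 N (tension)
  F[2-3] = -4456.1593 N (compression)
  F[2-4] = -658.9791 N (compression)
  F[3-4] = +1650.1066 N (tension)
  F[3-5] = -0.0000 N (compression)
  F[4-5] = +0.0000 N (tension)
  Rx@0 = +5008.0900 N
  Ry@0 = +4788.1314 N
  Ry@4 = -1512.8114 N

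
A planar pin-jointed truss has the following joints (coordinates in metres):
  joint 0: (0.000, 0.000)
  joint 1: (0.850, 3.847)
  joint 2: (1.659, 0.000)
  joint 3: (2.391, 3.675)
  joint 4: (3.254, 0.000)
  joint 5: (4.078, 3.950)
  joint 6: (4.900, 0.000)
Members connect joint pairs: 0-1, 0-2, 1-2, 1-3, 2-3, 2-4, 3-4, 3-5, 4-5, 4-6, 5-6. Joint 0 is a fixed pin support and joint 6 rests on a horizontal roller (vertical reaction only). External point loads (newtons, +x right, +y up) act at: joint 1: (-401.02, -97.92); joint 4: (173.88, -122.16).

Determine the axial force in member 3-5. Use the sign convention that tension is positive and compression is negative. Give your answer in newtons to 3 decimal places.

94.727

N=7 nodes, M=11 members, R=3 reactions → 2N=14, M+R=14
member 0 (0-1): L=3.9398, (cx,cy)=(0.2157,0.9764)
member 1 (0-2): L=1.6590, (cx,cy)=(1.0000,0.0000)
member 2 (1-2): L=3.9311, (cx,cy)=(0.2058,-0.9786)
member 3 (1-3): L=1.5506, (cx,cy)=(0.9938,-0.1109)
member 4 (2-3): L=3.7472, (cx,cy)=(0.1953,0.9807)
member 5 (2-4): L=1.5950, (cx,cy)=(1.0000,0.0000)
member 6 (3-4): L=3.7750, (cx,cy)=(0.2286,-0.9735)
member 7 (3-5): L=1.7093, (cx,cy)=(0.9870,0.1609)
member 8 (4-5): L=4.0350, (cx,cy)=(0.2042,0.9789)
member 9 (4-6): L=1.6460, (cx,cy)=(1.0000,0.0000)
member 10 (5-6): L=4.0346, (cx,cy)=(0.2037,-0.9790)
solve A·x = −loads:
  F[0-1] = -447.3467 N (compression)
  F[0-2] = -130.6259 N (compression)
  F[1-2] = +319.0617 N (tension)
  F[1-3] = +240.3286 N (tension)
  F[2-3] = -318.3659 N (compression)
  F[2-4] = -2.7738 N (compression)
  F[3-4] = +363.7650 N (tension)
  F[3-5] = +94.7272 N (tension)
  F[4-5] = -236.9653 N (compression)
  F[4-6] = -45.1021 N (compression)
  F[5-6] = +221.3744 N (tension)
  Rx@0 = +227.1400 N
  Ry@0 = +436.8113 N
  Ry@6 = -216.7313 N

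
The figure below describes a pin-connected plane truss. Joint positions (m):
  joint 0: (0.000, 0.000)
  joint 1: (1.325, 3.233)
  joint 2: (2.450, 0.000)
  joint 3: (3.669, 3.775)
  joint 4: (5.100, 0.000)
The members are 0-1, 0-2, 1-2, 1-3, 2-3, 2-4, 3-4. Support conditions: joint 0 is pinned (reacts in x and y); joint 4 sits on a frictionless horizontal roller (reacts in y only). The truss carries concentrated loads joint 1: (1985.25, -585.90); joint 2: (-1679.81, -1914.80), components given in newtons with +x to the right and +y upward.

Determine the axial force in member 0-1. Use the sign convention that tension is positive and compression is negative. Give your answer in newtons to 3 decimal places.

N=5 nodes, M=7 members, R=3 reactions → 2N=10, M+R=10
member 0 (0-1): L=3.4940, (cx,cy)=(0.3792,0.9253)
member 1 (0-2): L=2.4500, (cx,cy)=(1.0000,0.0000)
member 2 (1-2): L=3.4231, (cx,cy)=(0.3286,-0.9445)
member 3 (1-3): L=2.4058, (cx,cy)=(0.9743,0.2253)
member 4 (2-3): L=3.9669, (cx,cy)=(0.3073,0.9516)
member 5 (2-4): L=2.6500, (cx,cy)=(1.0000,0.0000)
member 6 (3-4): L=4.0371, (cx,cy)=(0.3545,-0.9351)
solve A·x = −loads:
  F[0-1] = -183.8671 N (compression)
  F[0-2] = +375.1667 N (tension)
  F[1-2] = -873.0855 N (compression)
  F[1-3] = -1814.6915 N (compression)
  F[2-3] = +2878.6705 N (tension)
  F[2-4] = +883.4546 N (tension)
  F[3-4] = -2492.3952 N (compression)
  Rx@0 = -305.4400 N
  Ry@0 = +170.1332 N
  Ry@4 = +2330.5668 N

-183.867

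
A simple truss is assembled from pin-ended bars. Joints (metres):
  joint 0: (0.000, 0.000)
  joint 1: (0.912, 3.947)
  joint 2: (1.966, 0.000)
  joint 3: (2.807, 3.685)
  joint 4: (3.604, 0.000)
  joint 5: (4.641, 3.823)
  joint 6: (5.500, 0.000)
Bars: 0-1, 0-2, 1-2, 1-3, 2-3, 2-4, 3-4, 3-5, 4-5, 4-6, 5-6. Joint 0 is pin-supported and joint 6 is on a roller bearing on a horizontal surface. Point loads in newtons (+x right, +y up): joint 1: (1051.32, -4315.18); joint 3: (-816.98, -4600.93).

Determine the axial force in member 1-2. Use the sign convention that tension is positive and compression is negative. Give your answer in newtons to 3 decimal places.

N=7 nodes, M=11 members, R=3 reactions → 2N=14, M+R=14
member 0 (0-1): L=4.0510, (cx,cy)=(0.2251,0.9743)
member 1 (0-2): L=1.9660, (cx,cy)=(1.0000,0.0000)
member 2 (1-2): L=4.0853, (cx,cy)=(0.2580,-0.9661)
member 3 (1-3): L=1.9130, (cx,cy)=(0.9906,-0.1370)
member 4 (2-3): L=3.7797, (cx,cy)=(0.2225,0.9749)
member 5 (2-4): L=1.6380, (cx,cy)=(1.0000,0.0000)
member 6 (3-4): L=3.7702, (cx,cy)=(0.2114,-0.9774)
member 7 (3-5): L=1.8392, (cx,cy)=(0.9972,0.0750)
member 8 (4-5): L=3.9611, (cx,cy)=(0.2618,0.9651)
member 9 (4-6): L=1.8960, (cx,cy)=(1.0000,0.0000)
member 10 (5-6): L=3.9183, (cx,cy)=(0.2192,-0.9757)
solve A·x = −loads:
  F[0-1] = -5794.0797 N (compression)
  F[0-2] = +1538.7607 N (tension)
  F[1-2] = +1779.5853 N (tension)
  F[1-3] = -2841.6462 N (compression)
  F[2-3] = -1763.5463 N (compression)
  F[2-4] = +2390.2816 N (tension)
  F[3-4] = -3473.8788 N (compression)
  F[3-5] = -1660.6042 N (compression)
  F[4-5] = +3518.0678 N (tension)
  F[4-6] = +734.9183 N (tension)
  F[5-6] = -3352.3203 N (compression)
  Rx@0 = -234.3400 N
  Ry@0 = +5645.3385 N
  Ry@6 = +3270.7715 N

1779.585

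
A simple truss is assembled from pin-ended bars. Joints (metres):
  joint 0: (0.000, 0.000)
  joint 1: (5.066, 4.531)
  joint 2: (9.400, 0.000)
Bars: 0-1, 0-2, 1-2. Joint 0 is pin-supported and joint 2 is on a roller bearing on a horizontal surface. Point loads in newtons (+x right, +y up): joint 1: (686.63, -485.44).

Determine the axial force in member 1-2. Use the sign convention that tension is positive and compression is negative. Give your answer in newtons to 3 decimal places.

N=3 nodes, M=3 members, R=3 reactions → 2N=6, M+R=6
member 0 (0-1): L=6.7966, (cx,cy)=(0.7454,0.6667)
member 1 (0-2): L=9.4000, (cx,cy)=(1.0000,0.0000)
member 2 (1-2): L=6.2700, (cx,cy)=(0.6912,-0.7226)
solve A·x = −loads:
  F[0-1] = +160.7305 N (tension)
  F[0-2] = +566.8266 N (tension)
  F[1-2] = -820.0348 N (compression)
  Rx@0 = -686.6300 N
  Ry@0 = -107.1514 N
  Ry@2 = +592.5914 N

-820.035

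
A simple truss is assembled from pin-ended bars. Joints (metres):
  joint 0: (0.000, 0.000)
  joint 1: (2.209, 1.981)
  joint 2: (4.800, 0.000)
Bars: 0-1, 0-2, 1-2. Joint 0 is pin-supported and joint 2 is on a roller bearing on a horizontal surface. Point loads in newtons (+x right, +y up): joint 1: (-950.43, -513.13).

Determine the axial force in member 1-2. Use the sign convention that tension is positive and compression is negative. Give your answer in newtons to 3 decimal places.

257.011

N=3 nodes, M=3 members, R=3 reactions → 2N=6, M+R=6
member 0 (0-1): L=2.9672, (cx,cy)=(0.7445,0.6676)
member 1 (0-2): L=4.8000, (cx,cy)=(1.0000,0.0000)
member 2 (1-2): L=3.2615, (cx,cy)=(0.7944,-0.6074)
solve A·x = −loads:
  F[0-1] = -1002.3846 N (compression)
  F[0-2] = -204.1719 N (compression)
  F[1-2] = +257.0108 N (tension)
  Rx@0 = +950.4300 N
  Ry@0 = +669.2337 N
  Ry@2 = -156.1037 N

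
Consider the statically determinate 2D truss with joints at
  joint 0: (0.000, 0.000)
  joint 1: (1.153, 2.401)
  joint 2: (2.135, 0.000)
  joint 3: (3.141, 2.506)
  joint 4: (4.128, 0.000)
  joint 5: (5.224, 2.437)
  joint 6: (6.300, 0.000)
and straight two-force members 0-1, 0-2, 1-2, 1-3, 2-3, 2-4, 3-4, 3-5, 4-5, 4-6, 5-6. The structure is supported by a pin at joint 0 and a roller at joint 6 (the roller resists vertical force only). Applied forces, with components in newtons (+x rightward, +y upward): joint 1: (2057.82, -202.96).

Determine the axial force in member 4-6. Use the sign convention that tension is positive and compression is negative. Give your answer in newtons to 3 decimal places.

N=7 nodes, M=11 members, R=3 reactions → 2N=14, M+R=14
member 0 (0-1): L=2.6635, (cx,cy)=(0.4329,0.9014)
member 1 (0-2): L=2.1350, (cx,cy)=(1.0000,0.0000)
member 2 (1-2): L=2.5941, (cx,cy)=(0.3786,-0.9256)
member 3 (1-3): L=1.9908, (cx,cy)=(0.9986,0.0527)
member 4 (2-3): L=2.7004, (cx,cy)=(0.3725,0.9280)
member 5 (2-4): L=1.9930, (cx,cy)=(1.0000,0.0000)
member 6 (3-4): L=2.6934, (cx,cy)=(0.3665,-0.9304)
member 7 (3-5): L=2.0841, (cx,cy)=(0.9995,-0.0331)
member 8 (4-5): L=2.6721, (cx,cy)=(0.4102,0.9120)
member 9 (4-6): L=2.1720, (cx,cy)=(1.0000,0.0000)
member 10 (5-6): L=2.6640, (cx,cy)=(0.4039,-0.9148)
solve A·x = −loads:
  F[0-1] = +686.0559 N (tension)
  F[0-2] = +1760.8334 N (tension)
  F[1-2] = -967.0388 N (compression)
  F[1-3] = -1396.6974 N (compression)
  F[2-3] = +964.4977 N (tension)
  F[2-4] = +1035.4397 N (tension)
  F[3-4] = -857.1348 N (compression)
  F[3-5] = -721.7329 N (compression)
  F[4-5] = +874.4490 N (tension)
  F[4-6] = +362.6712 N (tension)
  F[5-6] = -897.9049 N (compression)
  Rx@0 = -2057.8200 N
  Ry@0 = -618.4430 N
  Ry@6 = +821.4030 N

362.671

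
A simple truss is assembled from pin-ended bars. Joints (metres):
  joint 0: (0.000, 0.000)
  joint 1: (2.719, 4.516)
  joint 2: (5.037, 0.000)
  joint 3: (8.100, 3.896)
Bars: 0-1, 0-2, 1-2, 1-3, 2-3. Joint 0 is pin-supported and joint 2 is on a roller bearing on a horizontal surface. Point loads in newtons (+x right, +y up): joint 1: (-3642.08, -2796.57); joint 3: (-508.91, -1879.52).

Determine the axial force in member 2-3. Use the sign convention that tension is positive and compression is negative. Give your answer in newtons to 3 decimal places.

N=4 nodes, M=5 members, R=3 reactions → 2N=8, M+R=8
member 0 (0-1): L=5.2714, (cx,cy)=(0.5158,0.8567)
member 1 (0-2): L=5.0370, (cx,cy)=(1.0000,0.0000)
member 2 (1-2): L=5.0762, (cx,cy)=(0.4566,-0.8896)
member 3 (1-3): L=5.4166, (cx,cy)=(0.9934,-0.1145)
member 4 (2-3): L=4.9559, (cx,cy)=(0.6181,0.7861)
solve A·x = −loads:
  F[0-1] = -4439.1266 N (compression)
  F[0-2] = -1861.2603 N (compression)
  F[1-2] = +1016.2481 N (tension)
  F[1-3] = +894.1630 N (tension)
  F[2-3] = -2260.6405 N (compression)
  Rx@0 = +4150.9900 N
  Ry@0 = +3803.0229 N
  Ry@2 = +873.0671 N

-2260.641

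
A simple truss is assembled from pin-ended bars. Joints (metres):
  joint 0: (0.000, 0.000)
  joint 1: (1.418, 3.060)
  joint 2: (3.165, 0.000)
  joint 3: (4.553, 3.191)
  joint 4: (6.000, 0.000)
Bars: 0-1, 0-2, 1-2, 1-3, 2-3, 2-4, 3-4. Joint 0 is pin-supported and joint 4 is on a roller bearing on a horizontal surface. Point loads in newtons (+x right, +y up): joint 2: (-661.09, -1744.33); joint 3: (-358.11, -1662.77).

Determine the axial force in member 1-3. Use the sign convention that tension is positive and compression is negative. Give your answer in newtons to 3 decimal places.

-1431.362

N=5 nodes, M=7 members, R=3 reactions → 2N=10, M+R=10
member 0 (0-1): L=3.3726, (cx,cy)=(0.4204,0.9073)
member 1 (0-2): L=3.1650, (cx,cy)=(1.0000,0.0000)
member 2 (1-2): L=3.5236, (cx,cy)=(0.4958,-0.8684)
member 3 (1-3): L=3.1377, (cx,cy)=(0.9991,0.0417)
member 4 (2-3): L=3.4798, (cx,cy)=(0.3989,0.9170)
member 5 (2-4): L=2.8350, (cx,cy)=(1.0000,0.0000)
member 6 (3-4): L=3.5038, (cx,cy)=(0.4130,-0.9107)
solve A·x = −loads:
  F[0-1] = -1560.2671 N (compression)
  F[0-2] = -363.1871 N (compression)
  F[1-2] = +1561.3097 N (tension)
  F[1-3] = -1431.3625 N (compression)
  F[2-3] = +423.5890 N (tension)
  F[2-4] = +903.0461 N (tension)
  F[3-4] = -2186.6284 N (compression)
  Rx@0 = +1019.2000 N
  Ry@0 = +1415.6555 N
  Ry@4 = +1991.4445 N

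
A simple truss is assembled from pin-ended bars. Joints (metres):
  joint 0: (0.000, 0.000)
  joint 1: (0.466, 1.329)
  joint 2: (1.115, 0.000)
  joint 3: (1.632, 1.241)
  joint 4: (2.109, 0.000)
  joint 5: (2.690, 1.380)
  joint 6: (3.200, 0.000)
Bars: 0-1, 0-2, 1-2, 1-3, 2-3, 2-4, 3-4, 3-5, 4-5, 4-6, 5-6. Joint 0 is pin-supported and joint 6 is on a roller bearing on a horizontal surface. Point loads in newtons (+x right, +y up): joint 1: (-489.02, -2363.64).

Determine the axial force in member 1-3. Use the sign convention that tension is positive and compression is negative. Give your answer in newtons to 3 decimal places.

N=7 nodes, M=11 members, R=3 reactions → 2N=14, M+R=14
member 0 (0-1): L=1.4083, (cx,cy)=(0.3309,0.9437)
member 1 (0-2): L=1.1150, (cx,cy)=(1.0000,0.0000)
member 2 (1-2): L=1.4790, (cx,cy)=(0.4388,-0.8986)
member 3 (1-3): L=1.1693, (cx,cy)=(0.9972,-0.0753)
member 4 (2-3): L=1.3444, (cx,cy)=(0.3846,0.9231)
member 5 (2-4): L=0.9940, (cx,cy)=(1.0000,0.0000)
member 6 (3-4): L=1.3295, (cx,cy)=(0.3588,-0.9334)
member 7 (3-5): L=1.0671, (cx,cy)=(0.9915,0.1303)
member 8 (4-5): L=1.4973, (cx,cy)=(0.3880,0.9216)
member 9 (4-6): L=1.0910, (cx,cy)=(1.0000,0.0000)
member 10 (5-6): L=1.4712, (cx,cy)=(0.3467,-0.9380)
solve A·x = −loads:
  F[0-1] = -2355.1994 N (compression)
  F[0-2] = +290.2873 N (tension)
  F[1-2] = -137.7304 N (compression)
  F[1-3] = -230.5036 N (compression)
  F[2-3] = +134.0721 N (tension)
  F[2-4] = +178.2908 N (tension)
  F[3-4] = -167.7948 N (compression)
  F[3-5] = -119.1046 N (compression)
  F[4-5] = +169.9386 N (tension)
  F[4-6] = +52.1490 N (tension)
  F[5-6] = -150.4369 N (compression)
  Rx@0 = +489.0200 N
  Ry@0 = +2222.5310 N
  Ry@6 = +141.1090 N

-230.504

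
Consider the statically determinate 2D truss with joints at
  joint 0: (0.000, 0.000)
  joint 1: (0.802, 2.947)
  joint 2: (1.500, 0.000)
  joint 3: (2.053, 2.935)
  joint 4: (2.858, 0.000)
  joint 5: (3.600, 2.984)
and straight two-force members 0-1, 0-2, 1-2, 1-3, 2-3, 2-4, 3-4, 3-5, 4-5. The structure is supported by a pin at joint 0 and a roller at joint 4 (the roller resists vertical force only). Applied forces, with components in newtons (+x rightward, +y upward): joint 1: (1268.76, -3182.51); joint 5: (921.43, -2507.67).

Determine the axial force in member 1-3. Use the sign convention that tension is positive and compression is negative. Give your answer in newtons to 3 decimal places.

N=6 nodes, M=9 members, R=3 reactions → 2N=12, M+R=12
member 0 (0-1): L=3.0542, (cx,cy)=(0.2626,0.9649)
member 1 (0-2): L=1.5000, (cx,cy)=(1.0000,0.0000)
member 2 (1-2): L=3.0285, (cx,cy)=(0.2305,-0.9731)
member 3 (1-3): L=1.2511, (cx,cy)=(1.0000,-0.0096)
member 4 (2-3): L=2.9866, (cx,cy)=(0.1852,0.9827)
member 5 (2-4): L=1.3580, (cx,cy)=(1.0000,0.0000)
member 6 (3-4): L=3.0434, (cx,cy)=(0.2645,-0.9644)
member 7 (3-5): L=1.5478, (cx,cy)=(0.9995,0.0317)
member 8 (4-5): L=3.0749, (cx,cy)=(0.2413,0.9704)
solve A·x = −loads:
  F[0-1] = +654.9045 N (tension)
  F[0-2] = +2018.2180 N (tension)
  F[1-2] = -3918.0539 N (compression)
  F[1-3] = -193.7850 N (compression)
  F[2-3] = +3879.6572 N (tension)
  F[2-4] = +396.8575 N (tension)
  F[3-4] = -3904.1592 N (compression)
  F[3-5] = +1558.0320 N (tension)
  F[4-5] = -2634.8606 N (compression)
  Rx@0 = -2190.1900 N
  Ry@0 = -631.9221 N
  Ry@4 = +6322.1021 N

-193.785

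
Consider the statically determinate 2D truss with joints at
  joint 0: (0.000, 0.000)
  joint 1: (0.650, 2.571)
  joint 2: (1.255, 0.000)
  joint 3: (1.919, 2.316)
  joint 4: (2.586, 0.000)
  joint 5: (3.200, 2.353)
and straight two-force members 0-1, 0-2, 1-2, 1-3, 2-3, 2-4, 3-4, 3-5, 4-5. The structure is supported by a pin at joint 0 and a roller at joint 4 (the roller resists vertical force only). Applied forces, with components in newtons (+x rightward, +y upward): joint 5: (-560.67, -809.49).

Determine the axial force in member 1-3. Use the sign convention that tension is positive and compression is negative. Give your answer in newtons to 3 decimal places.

-166.165

N=6 nodes, M=9 members, R=3 reactions → 2N=12, M+R=12
member 0 (0-1): L=2.6519, (cx,cy)=(0.2451,0.9695)
member 1 (0-2): L=1.2550, (cx,cy)=(1.0000,0.0000)
member 2 (1-2): L=2.6412, (cx,cy)=(0.2291,-0.9734)
member 3 (1-3): L=1.2944, (cx,cy)=(0.9804,-0.1970)
member 4 (2-3): L=2.4093, (cx,cy)=(0.2756,0.9613)
member 5 (2-4): L=1.3310, (cx,cy)=(1.0000,0.0000)
member 6 (3-4): L=2.4101, (cx,cy)=(0.2767,-0.9609)
member 7 (3-5): L=1.2815, (cx,cy)=(0.9996,0.0289)
member 8 (4-5): L=2.4318, (cx,cy)=(0.2525,0.9676)
solve A·x = −loads:
  F[0-1] = -327.9583 N (compression)
  F[0-2] = -480.2848 N (compression)
  F[1-2] = +360.2687 N (tension)
  F[1-3] = -166.1650 N (compression)
  F[2-3] = -364.8183 N (compression)
  F[2-4] = -297.2183 N (compression)
  F[3-4] = +320.2944 N (tension)
  F[3-5] = -352.2394 N (compression)
  F[4-5] = -826.0856 N (compression)
  Rx@0 = +560.6700 N
  Ry@0 = +317.9542 N
  Ry@4 = +491.5358 N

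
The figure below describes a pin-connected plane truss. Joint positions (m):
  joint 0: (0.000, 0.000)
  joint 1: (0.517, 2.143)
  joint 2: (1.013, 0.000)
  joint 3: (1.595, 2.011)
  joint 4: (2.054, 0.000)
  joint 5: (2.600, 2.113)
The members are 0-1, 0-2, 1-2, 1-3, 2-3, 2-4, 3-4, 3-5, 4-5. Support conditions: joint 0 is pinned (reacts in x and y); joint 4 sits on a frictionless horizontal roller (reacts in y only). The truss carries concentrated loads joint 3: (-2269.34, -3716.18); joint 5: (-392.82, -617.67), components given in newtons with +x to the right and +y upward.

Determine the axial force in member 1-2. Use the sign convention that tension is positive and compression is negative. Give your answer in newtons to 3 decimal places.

3580.517

N=6 nodes, M=9 members, R=3 reactions → 2N=12, M+R=12
member 0 (0-1): L=2.2045, (cx,cy)=(0.2345,0.9721)
member 1 (0-2): L=1.0130, (cx,cy)=(1.0000,0.0000)
member 2 (1-2): L=2.1997, (cx,cy)=(0.2255,-0.9742)
member 3 (1-3): L=1.0861, (cx,cy)=(0.9926,-0.1215)
member 4 (2-3): L=2.0935, (cx,cy)=(0.2780,0.9606)
member 5 (2-4): L=1.0410, (cx,cy)=(1.0000,0.0000)
member 6 (3-4): L=2.0627, (cx,cy)=(0.2225,-0.9749)
member 7 (3-5): L=1.0102, (cx,cy)=(0.9949,0.1010)
member 8 (4-5): L=2.1824, (cx,cy)=(0.2502,0.9682)
solve A·x = −loads:
  F[0-1] = -3386.6369 N (compression)
  F[0-2] = -1867.9182 N (compression)
  F[1-2] = +3580.5168 N (tension)
  F[1-3] = -1613.5761 N (compression)
  F[2-3] = -3631.4500 N (compression)
  F[2-4] = -51.0030 N (compression)
  F[3-4] = -459.8299 N (compression)
  F[3-5] = -240.7251 N (compression)
  F[4-5] = -612.8526 N (compression)
  Rx@0 = +2662.1600 N
  Ry@0 = +3292.1861 N
  Ry@4 = +1041.6639 N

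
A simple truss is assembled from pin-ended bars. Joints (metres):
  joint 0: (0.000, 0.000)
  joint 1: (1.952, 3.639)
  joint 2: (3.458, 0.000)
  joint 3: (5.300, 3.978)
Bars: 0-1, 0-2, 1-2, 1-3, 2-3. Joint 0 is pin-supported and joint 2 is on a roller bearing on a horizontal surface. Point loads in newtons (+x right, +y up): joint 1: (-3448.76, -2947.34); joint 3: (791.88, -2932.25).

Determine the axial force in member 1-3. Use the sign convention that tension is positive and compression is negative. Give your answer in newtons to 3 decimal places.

2266.926

N=4 nodes, M=5 members, R=3 reactions → 2N=8, M+R=8
member 0 (0-1): L=4.1295, (cx,cy)=(0.4727,0.8812)
member 1 (0-2): L=3.4580, (cx,cy)=(1.0000,0.0000)
member 2 (1-2): L=3.9383, (cx,cy)=(0.3824,-0.9240)
member 3 (1-3): L=3.3651, (cx,cy)=(0.9949,0.1007)
member 4 (2-3): L=4.3838, (cx,cy)=(0.4202,0.9074)
solve A·x = −loads:
  F[0-1] = -2768.8453 N (compression)
  F[0-2] = -1348.0511 N (compression)
  F[1-2] = -301.9461 N (compression)
  F[1-3] = +2266.9265 N (tension)
  F[2-3] = -3483.0138 N (compression)
  Rx@0 = +2656.8800 N
  Ry@0 = +2439.9736 N
  Ry@2 = +3439.6164 N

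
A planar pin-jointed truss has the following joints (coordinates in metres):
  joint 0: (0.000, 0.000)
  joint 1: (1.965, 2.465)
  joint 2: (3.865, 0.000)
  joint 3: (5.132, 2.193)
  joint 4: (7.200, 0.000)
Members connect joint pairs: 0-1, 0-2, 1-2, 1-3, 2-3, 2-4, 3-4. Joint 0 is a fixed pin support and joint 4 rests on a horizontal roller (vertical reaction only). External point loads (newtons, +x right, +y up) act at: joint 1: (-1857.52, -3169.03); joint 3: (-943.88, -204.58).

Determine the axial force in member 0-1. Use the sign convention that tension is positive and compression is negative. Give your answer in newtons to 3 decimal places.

-4202.747

N=5 nodes, M=7 members, R=3 reactions → 2N=10, M+R=10
member 0 (0-1): L=3.1524, (cx,cy)=(0.6233,0.7820)
member 1 (0-2): L=3.8650, (cx,cy)=(1.0000,0.0000)
member 2 (1-2): L=3.1123, (cx,cy)=(0.6105,-0.7920)
member 3 (1-3): L=3.1787, (cx,cy)=(0.9963,-0.0856)
member 4 (2-3): L=2.5327, (cx,cy)=(0.5003,0.8659)
member 5 (2-4): L=3.3350, (cx,cy)=(1.0000,0.0000)
member 6 (3-4): L=3.0143, (cx,cy)=(0.6861,-0.7275)
solve A·x = −loads:
  F[0-1] = -4202.7470 N (compression)
  F[0-2] = -181.6592 N (compression)
  F[1-2] = +247.1293 N (tension)
  F[1-3] = -916.4515 N (compression)
  F[2-3] = -226.0518 N (compression)
  F[2-4] = +82.2942 N (tension)
  F[3-4] = -119.9505 N (compression)
  Rx@0 = +2801.4000 N
  Ry@0 = +3286.3415 N
  Ry@4 = +87.2685 N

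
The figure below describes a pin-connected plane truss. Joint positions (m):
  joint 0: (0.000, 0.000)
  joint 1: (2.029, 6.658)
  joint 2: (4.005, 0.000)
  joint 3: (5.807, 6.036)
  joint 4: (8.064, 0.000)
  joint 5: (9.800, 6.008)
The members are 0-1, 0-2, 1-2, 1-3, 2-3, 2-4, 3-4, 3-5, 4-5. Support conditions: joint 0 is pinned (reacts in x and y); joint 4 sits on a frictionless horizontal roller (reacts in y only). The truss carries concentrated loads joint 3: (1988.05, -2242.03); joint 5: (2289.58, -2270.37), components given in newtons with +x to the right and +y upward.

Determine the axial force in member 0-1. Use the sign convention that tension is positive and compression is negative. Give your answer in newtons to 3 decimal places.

N=6 nodes, M=9 members, R=3 reactions → 2N=12, M+R=12
member 0 (0-1): L=6.9603, (cx,cy)=(0.2915,0.9566)
member 1 (0-2): L=4.0050, (cx,cy)=(1.0000,0.0000)
member 2 (1-2): L=6.9450, (cx,cy)=(0.2845,-0.9587)
member 3 (1-3): L=3.8289, (cx,cy)=(0.9867,-0.1625)
member 4 (2-3): L=6.2992, (cx,cy)=(0.2861,0.9582)
member 5 (2-4): L=4.0590, (cx,cy)=(1.0000,0.0000)
member 6 (3-4): L=6.4442, (cx,cy)=(0.3502,-0.9367)
member 7 (3-5): L=3.9931, (cx,cy)=(1.0000,-0.0070)
member 8 (4-5): L=6.2538, (cx,cy)=(0.2776,0.9607)
solve A·x = −loads:
  F[0-1] = +3193.8719 N (tension)
  F[0-2] = +3346.5833 N (tension)
  F[1-2] = -3518.6911 N (compression)
  F[1-3] = +1958.1950 N (tension)
  F[2-3] = +3520.3813 N (tension)
  F[2-4] = +1338.3850 N (tension)
  F[3-4] = -5677.4028 N (compression)
  F[3-5] = +2939.7150 N (tension)
  F[4-5] = -2341.7911 N (compression)
  Rx@0 = -4277.6300 N
  Ry@0 = -3055.1546 N
  Ry@4 = +7567.5546 N

3193.872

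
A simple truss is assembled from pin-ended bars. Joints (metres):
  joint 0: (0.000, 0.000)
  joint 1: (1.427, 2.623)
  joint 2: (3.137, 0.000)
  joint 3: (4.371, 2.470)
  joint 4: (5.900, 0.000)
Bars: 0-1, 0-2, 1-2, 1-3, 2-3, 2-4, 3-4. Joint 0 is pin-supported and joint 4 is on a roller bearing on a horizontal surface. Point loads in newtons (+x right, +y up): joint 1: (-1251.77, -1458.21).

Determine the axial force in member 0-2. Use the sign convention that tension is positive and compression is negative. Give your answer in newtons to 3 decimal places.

N=5 nodes, M=7 members, R=3 reactions → 2N=10, M+R=10
member 0 (0-1): L=2.9860, (cx,cy)=(0.4779,0.8784)
member 1 (0-2): L=3.1370, (cx,cy)=(1.0000,0.0000)
member 2 (1-2): L=3.1312, (cx,cy)=(0.5461,-0.8377)
member 3 (1-3): L=2.9480, (cx,cy)=(0.9987,-0.0519)
member 4 (2-3): L=2.7611, (cx,cy)=(0.4469,0.8946)
member 5 (2-4): L=2.7630, (cx,cy)=(1.0000,0.0000)
member 6 (3-4): L=2.9050, (cx,cy)=(0.5263,-0.8503)
solve A·x = −loads:
  F[0-1] = -1892.0659 N (compression)
  F[0-2] = -347.5709 N (compression)
  F[1-2] = +229.5185 N (tension)
  F[1-3] = +222.5258 N (tension)
  F[2-3] = -214.9285 N (compression)
  F[2-4] = -126.1692 N (compression)
  F[3-4] = +239.7092 N (tension)
  Rx@0 = +1251.7700 N
  Ry@0 = +1662.0281 N
  Ry@4 = -203.8181 N

-347.571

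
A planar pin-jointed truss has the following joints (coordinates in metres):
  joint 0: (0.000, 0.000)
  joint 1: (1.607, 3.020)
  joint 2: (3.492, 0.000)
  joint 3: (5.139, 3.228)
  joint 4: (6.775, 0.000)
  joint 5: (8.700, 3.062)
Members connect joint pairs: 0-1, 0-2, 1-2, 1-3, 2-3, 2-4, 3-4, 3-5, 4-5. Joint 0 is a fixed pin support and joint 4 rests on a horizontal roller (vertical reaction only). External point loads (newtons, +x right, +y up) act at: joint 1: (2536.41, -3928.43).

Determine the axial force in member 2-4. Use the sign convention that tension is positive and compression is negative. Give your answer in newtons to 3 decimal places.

1045.270

N=6 nodes, M=9 members, R=3 reactions → 2N=12, M+R=12
member 0 (0-1): L=3.4209, (cx,cy)=(0.4698,0.8828)
member 1 (0-2): L=3.4920, (cx,cy)=(1.0000,0.0000)
member 2 (1-2): L=3.5600, (cx,cy)=(0.5295,-0.8483)
member 3 (1-3): L=3.5381, (cx,cy)=(0.9983,0.0588)
member 4 (2-3): L=3.6239, (cx,cy)=(0.4545,0.8908)
member 5 (2-4): L=3.2830, (cx,cy)=(1.0000,0.0000)
member 6 (3-4): L=3.6189, (cx,cy)=(0.4521,-0.8920)
member 7 (3-5): L=3.5649, (cx,cy)=(0.9989,-0.0466)
member 8 (4-5): L=3.6168, (cx,cy)=(0.5322,0.8466)
solve A·x = −loads:
  F[0-1] = -2113.7378 N (compression)
  F[0-2] = +3529.3459 N (tension)
  F[1-2] = -2581.3326 N (compression)
  F[1-3] = -2166.2928 N (compression)
  F[2-3] = +2458.3414 N (tension)
  F[2-4] = +1045.2699 N (tension)
  F[3-4] = -2312.1842 N (compression)
  F[3-5] = -0.0000 N (tension)
  F[4-5] = +0.0000 N (tension)
  Rx@0 = -2536.4100 N
  Ry@0 = +1866.0027 N
  Ry@4 = +2062.4273 N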